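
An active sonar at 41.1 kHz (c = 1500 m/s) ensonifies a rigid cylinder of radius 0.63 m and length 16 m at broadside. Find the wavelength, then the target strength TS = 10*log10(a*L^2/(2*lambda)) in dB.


Step 1: lambda = c/f = 1500/41100 = 0.0365 m
Step 2: TS = 10*log10(a*L^2/(2*lambda)) = 10*log10(0.63*16^2/(2*0.0365)) = 33.44

33.44 dB


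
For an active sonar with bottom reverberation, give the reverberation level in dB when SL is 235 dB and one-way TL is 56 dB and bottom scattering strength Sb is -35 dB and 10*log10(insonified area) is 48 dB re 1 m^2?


RL = SL - 2*TL + Sb + 10*log10(A) = 235 - 2*56 + (-35) + 48 = 136

136 dB


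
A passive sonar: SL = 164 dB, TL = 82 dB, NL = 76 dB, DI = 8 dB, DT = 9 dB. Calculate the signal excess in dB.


SE = SL - TL - NL + DI - DT = 164 - 82 - 76 + 8 - 9 = 5

5 dB


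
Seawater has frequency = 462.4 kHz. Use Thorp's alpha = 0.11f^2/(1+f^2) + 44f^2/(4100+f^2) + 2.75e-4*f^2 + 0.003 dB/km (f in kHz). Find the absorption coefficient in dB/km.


f^2 = 213813.76
alpha = 0.11*213813.76/(1+213813.76) + 44*213813.76/(4100+213813.76) + 2.75e-4*213813.76 + 0.003 = 102.084

102.084 dB/km


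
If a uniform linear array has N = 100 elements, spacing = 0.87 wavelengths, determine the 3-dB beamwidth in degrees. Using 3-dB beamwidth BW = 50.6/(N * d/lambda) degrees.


BW = 50.6 / (100 * 0.87) = 50.6 / 87.0 = 0.58

0.58 deg


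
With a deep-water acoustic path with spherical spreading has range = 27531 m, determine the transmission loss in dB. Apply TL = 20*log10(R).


TL = 20*log10(27531) = 88.8

88.8 dB


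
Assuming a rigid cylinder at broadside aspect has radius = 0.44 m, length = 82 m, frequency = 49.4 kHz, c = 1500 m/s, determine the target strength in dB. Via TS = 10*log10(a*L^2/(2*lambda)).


lambda = 1500/49400 = 0.03036 m
TS = 10*log10(0.44*82^2/(2*0.03036)) = 46.88

46.88 dB


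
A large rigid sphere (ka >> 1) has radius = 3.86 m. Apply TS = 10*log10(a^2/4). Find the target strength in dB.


5.71 dB


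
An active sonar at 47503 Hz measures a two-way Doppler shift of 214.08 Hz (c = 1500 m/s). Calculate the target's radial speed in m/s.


3.38 m/s


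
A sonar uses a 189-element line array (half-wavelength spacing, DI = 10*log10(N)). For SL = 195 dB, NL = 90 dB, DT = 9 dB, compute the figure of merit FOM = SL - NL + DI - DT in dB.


118.76 dB


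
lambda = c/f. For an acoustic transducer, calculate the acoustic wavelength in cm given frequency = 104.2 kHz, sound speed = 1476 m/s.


lambda = c/f = 1476 / 104200 = 0.0142 m = 1.42 cm

1.42 cm


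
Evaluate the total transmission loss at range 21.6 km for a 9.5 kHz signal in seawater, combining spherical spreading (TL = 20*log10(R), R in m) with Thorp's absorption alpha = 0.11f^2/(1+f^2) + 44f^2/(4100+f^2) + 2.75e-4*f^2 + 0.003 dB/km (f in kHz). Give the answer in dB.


Step 1 (Thorp): alpha = 0.11*90.25/(1+90.25) + 44*90.25/(4100+90.25) + 2.75e-4*90.25 + 0.003 = 1.0843 dB/km
Step 2: TL_spread = 20*log10(21600) = 86.69 dB
Step 3: TL_abs = alpha*R = 1.0843 * 21.6 = 23.42 dB
Step 4: TL_total = 86.69 + 23.42 = 110.11

110.11 dB


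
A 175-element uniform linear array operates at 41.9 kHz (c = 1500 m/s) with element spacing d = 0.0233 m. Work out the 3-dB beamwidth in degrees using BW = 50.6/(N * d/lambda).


0.44 deg


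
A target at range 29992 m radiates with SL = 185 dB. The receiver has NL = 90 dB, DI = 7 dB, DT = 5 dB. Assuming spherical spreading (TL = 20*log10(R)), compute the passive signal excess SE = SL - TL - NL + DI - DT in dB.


Step 1: TL = 20*log10(29992) = 89.54 dB
Step 2: SE = 185 - 89.54 - 90 + 7 - 5 = 7.46

7.46 dB


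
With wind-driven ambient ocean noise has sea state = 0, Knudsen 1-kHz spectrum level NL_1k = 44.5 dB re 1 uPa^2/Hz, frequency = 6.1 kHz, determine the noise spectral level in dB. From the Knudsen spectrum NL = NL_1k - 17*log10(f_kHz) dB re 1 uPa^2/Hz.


NL = NL_1k - 17*log10(f_kHz) = 44.5 - 17*log10(6.1) = 44.5 - (13.35) = 31.15

31.15 dB


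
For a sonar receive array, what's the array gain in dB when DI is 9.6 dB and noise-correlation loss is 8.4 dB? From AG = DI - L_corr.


AG = DI - L_corr = 9.6 - 8.4 = 1.2

1.2 dB


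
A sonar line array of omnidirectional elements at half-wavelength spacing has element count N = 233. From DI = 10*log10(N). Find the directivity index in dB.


23.67 dB


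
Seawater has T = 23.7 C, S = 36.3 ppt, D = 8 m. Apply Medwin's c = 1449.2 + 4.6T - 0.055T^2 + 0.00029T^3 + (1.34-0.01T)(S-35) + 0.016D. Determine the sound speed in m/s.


c = 1449.2 + 4.6*23.7 - 0.055*23.7^2 + 0.00029*23.7^3 + (1.34 - 0.01*23.7)*(36.3 - 35) + 0.016*8 = 1532.75

1532.75 m/s


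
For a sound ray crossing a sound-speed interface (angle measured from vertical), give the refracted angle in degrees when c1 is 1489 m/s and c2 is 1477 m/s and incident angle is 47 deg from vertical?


46.51 deg


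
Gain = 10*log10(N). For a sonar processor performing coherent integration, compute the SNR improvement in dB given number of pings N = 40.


16.02 dB


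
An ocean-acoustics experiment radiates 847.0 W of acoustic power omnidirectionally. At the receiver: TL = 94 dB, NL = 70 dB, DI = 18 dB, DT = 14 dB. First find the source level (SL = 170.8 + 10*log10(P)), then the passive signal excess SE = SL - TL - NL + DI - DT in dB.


Step 1: SL = 170.8 + 10*log10(847.0) = 200.08 dB
Step 2: SE = SL - TL - NL + DI - DT = 200.08 - 94 - 70 + 18 - 14 = 40.08

40.08 dB


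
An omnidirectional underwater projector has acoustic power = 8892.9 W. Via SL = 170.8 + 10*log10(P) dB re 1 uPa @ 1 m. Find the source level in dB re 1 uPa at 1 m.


SL = 170.8 + 10*log10(8892.9) = 170.8 + 39.49 = 210.29

210.29 dB


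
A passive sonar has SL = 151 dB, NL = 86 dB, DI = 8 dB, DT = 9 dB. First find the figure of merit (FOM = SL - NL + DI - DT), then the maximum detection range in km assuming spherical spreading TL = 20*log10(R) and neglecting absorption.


Step 1: FOM = SL - NL + DI - DT = 151 - 86 + 8 - 9 = 64 dB
Step 2: at max range FOM = TL = 20*log10(R), so R = 10^(64/20) = 1584.89 m = 1.58 km

1.58 km


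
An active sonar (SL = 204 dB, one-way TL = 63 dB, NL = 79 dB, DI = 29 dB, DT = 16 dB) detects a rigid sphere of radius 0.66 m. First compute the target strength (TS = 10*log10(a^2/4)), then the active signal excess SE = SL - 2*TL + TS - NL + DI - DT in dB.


Step 1: TS = 10*log10(0.66^2/4) = -9.63 dB
Step 2: SE = SL - 2*TL + TS - NL + DI - DT = 204 - 2*63 + (-9.63) - 79 + 29 - 16 = 2.37

2.37 dB


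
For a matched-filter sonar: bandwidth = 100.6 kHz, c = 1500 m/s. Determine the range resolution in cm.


0.75 cm


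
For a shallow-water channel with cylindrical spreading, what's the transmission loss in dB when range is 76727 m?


TL = 10*log10(76727) = 48.85

48.85 dB


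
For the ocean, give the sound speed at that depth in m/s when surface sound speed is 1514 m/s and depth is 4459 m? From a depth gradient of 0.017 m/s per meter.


1589.803 m/s


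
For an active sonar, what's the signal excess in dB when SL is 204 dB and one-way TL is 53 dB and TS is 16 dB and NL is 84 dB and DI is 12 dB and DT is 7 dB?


SE = SL - 2*TL + TS - NL + DI - DT = 204 - 2*53 + (16) - 84 + 12 - 7 = 35

35 dB


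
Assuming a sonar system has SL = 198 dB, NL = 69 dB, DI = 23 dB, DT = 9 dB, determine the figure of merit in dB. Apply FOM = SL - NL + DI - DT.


FOM = SL - NL + DI - DT = 198 - 69 + 23 - 9 = 143

143 dB


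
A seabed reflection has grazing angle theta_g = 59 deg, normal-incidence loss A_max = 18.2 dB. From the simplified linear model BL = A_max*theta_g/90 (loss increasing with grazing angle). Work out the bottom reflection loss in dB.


11.93 dB


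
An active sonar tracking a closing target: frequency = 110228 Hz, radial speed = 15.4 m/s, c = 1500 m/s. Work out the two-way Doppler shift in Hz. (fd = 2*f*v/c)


fd = 2*f*v/c = 2 * 110228 * 15.4 / 1500 = 2263.35

2263.35 Hz


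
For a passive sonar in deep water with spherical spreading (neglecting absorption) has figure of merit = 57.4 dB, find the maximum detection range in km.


At max range FOM = TL, so 20*log10(R) = 57.4
R = 10^(57.4/20) = 741.31 m = 0.74 km

0.74 km


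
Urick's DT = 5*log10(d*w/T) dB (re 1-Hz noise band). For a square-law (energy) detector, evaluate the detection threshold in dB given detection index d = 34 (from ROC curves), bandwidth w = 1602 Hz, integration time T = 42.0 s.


DT = 5*log10(d*w/T) = 5*log10(34 * 1602 / 42.0) = 5*log10(1296.86) = 15.56

15.56 dB


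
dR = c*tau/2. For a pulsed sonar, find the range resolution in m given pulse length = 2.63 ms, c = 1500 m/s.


dR = c*tau/2 = 1500 * 2.63e-3 / 2 = 1.9725

1.9725 m


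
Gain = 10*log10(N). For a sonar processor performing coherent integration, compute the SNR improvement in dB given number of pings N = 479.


Gain = 10*log10(479) = 26.8

26.8 dB


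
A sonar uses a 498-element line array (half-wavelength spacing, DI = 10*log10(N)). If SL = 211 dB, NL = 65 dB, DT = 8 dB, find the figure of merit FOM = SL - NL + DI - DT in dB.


Step 1: DI = 10*log10(498) = 26.97 dB
Step 2: FOM = SL - NL + DI - DT = 211 - 65 + 26.97 - 8 = 164.97

164.97 dB


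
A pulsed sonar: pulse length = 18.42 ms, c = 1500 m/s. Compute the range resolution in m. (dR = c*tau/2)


dR = c*tau/2 = 1500 * 18.42e-3 / 2 = 13.815

13.815 m


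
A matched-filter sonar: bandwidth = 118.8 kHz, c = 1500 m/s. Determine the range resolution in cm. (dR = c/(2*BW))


dR = c/(2*BW) = 1500 / (2 * 118.8e3) = 0.0063 m = 0.63 cm

0.63 cm


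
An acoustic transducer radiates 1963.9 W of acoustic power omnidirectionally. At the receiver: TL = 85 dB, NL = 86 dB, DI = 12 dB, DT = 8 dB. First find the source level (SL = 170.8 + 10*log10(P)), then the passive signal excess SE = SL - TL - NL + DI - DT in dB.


Step 1: SL = 170.8 + 10*log10(1963.9) = 203.73 dB
Step 2: SE = SL - TL - NL + DI - DT = 203.73 - 85 - 86 + 12 - 8 = 36.73

36.73 dB


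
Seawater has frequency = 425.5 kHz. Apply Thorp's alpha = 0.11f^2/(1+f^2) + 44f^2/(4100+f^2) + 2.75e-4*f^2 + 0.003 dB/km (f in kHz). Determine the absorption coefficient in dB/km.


92.927 dB/km


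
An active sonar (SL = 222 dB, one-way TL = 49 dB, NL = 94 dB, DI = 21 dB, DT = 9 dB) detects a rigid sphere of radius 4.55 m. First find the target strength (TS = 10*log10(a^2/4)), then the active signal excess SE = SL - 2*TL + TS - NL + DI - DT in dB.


Step 1: TS = 10*log10(4.55^2/4) = 7.14 dB
Step 2: SE = SL - 2*TL + TS - NL + DI - DT = 222 - 2*49 + (7.14) - 94 + 21 - 9 = 49.14

49.14 dB


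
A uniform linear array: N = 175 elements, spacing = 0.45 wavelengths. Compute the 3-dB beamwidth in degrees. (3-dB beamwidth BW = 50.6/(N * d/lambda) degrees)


BW = 50.6 / (175 * 0.45) = 50.6 / 78.75 = 0.64

0.64 deg


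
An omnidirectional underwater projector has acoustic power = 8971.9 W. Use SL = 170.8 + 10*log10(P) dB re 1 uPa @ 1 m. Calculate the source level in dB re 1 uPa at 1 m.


210.33 dB


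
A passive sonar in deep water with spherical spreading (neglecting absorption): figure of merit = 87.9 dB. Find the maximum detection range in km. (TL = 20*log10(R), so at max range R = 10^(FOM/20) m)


At max range FOM = TL, so 20*log10(R) = 87.9
R = 10^(87.9/20) = 24831.33 m = 24.83 km

24.83 km


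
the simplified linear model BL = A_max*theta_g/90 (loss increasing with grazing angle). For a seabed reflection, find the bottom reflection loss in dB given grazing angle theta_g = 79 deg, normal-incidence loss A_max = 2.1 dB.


1.84 dB


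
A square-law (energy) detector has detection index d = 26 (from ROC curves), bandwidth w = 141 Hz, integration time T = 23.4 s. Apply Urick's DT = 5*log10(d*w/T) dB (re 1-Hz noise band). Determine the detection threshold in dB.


DT = 5*log10(d*w/T) = 5*log10(26 * 141 / 23.4) = 5*log10(156.67) = 10.97

10.97 dB


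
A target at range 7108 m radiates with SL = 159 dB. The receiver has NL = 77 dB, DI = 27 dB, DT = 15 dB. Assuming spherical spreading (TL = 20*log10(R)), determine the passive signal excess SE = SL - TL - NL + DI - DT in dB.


Step 1: TL = 20*log10(7108) = 77.03 dB
Step 2: SE = 159 - 77.03 - 77 + 27 - 15 = 16.97

16.97 dB


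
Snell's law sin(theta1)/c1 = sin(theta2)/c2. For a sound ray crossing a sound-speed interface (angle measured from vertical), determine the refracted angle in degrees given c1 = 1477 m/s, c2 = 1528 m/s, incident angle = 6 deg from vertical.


sin(theta2) = (c2/c1)*sin(theta1) = (1528/1477)*sin(6 deg) = 0.10814
theta2 = arcsin(0.10814) = 6.21

6.21 deg


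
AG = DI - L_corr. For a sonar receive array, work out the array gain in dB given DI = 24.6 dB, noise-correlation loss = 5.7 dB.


AG = DI - L_corr = 24.6 - 5.7 = 18.9

18.9 dB


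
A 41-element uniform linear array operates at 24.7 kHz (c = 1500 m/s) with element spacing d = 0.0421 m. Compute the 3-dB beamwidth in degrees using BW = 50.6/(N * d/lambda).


Step 1: lambda = 1500/24700 = 0.06073 m
Step 2: d/lambda = 0.0421/0.06073 = 0.6932
Step 3: BW = 50.6/(N * d/lambda) = 50.6/(41 * 0.6932) = 1.78

1.78 deg


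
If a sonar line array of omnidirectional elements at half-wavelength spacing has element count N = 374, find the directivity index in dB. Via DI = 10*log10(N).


DI = 10*log10(374) = 25.73

25.73 dB


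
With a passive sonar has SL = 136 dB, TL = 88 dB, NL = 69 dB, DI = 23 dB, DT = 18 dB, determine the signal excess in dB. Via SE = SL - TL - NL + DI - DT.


SE = SL - TL - NL + DI - DT = 136 - 88 - 69 + 23 - 18 = -16

-16 dB


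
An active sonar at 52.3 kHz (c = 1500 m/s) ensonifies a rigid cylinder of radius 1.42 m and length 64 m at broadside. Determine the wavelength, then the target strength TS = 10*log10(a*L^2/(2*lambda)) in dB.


Step 1: lambda = c/f = 1500/52300 = 0.02868 m
Step 2: TS = 10*log10(a*L^2/(2*lambda)) = 10*log10(1.42*64^2/(2*0.02868)) = 50.06

50.06 dB


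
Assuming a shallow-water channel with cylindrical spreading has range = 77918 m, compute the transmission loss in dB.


48.92 dB


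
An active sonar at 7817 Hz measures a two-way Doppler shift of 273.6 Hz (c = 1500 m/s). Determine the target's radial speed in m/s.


26.25 m/s


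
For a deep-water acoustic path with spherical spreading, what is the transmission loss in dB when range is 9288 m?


TL = 20*log10(9288) = 79.36

79.36 dB


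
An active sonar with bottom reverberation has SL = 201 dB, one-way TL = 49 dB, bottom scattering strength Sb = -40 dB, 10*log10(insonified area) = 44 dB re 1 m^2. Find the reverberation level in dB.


RL = SL - 2*TL + Sb + 10*log10(A) = 201 - 2*49 + (-40) + 44 = 107

107 dB


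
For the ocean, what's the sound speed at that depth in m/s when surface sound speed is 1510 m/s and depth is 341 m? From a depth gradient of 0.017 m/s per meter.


1515.797 m/s


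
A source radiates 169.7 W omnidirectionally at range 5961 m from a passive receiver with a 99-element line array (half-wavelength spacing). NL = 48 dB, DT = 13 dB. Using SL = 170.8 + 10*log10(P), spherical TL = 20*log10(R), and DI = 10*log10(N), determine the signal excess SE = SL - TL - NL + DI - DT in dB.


Step 1: SL = 170.8 + 10*log10(169.7) = 193.1 dB
Step 2: TL = 20*log10(5961) = 75.51 dB
Step 3: DI = 10*log10(99) = 19.96 dB
Step 4: SE = SL - TL - NL + DI - DT = 193.1 - 75.51 - 48 + 19.96 - 13 = 76.55

76.55 dB


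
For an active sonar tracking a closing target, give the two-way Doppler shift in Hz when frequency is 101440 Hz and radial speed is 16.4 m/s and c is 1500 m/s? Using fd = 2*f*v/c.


fd = 2*f*v/c = 2 * 101440 * 16.4 / 1500 = 2218.15

2218.15 Hz


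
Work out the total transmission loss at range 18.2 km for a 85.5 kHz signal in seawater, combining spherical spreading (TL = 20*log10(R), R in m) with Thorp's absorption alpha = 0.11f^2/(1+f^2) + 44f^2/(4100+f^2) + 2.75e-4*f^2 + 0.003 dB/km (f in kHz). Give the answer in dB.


Step 1 (Thorp): alpha = 0.11*7310.25/(1+7310.25) + 44*7310.25/(4100+7310.25) + 2.75e-4*7310.25 + 0.003 = 30.313 dB/km
Step 2: TL_spread = 20*log10(18200) = 85.2 dB
Step 3: TL_abs = alpha*R = 30.313 * 18.2 = 551.7 dB
Step 4: TL_total = 85.2 + 551.7 = 636.9

636.9 dB


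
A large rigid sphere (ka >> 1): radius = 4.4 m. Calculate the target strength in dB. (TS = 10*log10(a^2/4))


TS = 10*log10(4.4^2 / 4) = 10*log10(4.84) = 6.85

6.85 dB


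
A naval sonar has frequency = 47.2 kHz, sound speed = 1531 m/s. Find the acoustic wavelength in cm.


lambda = c/f = 1531 / 47200 = 0.0324 m = 3.24 cm

3.24 cm


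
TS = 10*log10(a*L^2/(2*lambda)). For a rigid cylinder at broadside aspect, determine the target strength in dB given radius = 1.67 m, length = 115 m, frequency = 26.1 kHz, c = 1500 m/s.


lambda = 1500/26100 = 0.05747 m
TS = 10*log10(1.67*115^2/(2*0.05747)) = 52.84

52.84 dB


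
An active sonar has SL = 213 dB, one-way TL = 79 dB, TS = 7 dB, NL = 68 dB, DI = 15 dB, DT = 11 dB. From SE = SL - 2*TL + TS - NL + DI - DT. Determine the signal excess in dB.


SE = SL - 2*TL + TS - NL + DI - DT = 213 - 2*79 + (7) - 68 + 15 - 11 = -2

-2 dB


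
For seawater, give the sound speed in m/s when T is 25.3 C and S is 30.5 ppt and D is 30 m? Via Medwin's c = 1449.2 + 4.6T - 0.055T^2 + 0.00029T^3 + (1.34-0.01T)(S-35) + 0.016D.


c = 1449.2 + 4.6*25.3 - 0.055*25.3^2 + 0.00029*25.3^3 + (1.34 - 0.01*25.3)*(30.5 - 35) + 0.016*30 = 1530.66

1530.66 m/s


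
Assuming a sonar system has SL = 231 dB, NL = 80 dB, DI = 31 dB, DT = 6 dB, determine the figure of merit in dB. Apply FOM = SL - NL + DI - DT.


176 dB


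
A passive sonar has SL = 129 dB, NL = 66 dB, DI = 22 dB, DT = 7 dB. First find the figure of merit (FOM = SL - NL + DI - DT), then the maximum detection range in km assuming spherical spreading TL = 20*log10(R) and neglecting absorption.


Step 1: FOM = SL - NL + DI - DT = 129 - 66 + 22 - 7 = 78 dB
Step 2: at max range FOM = TL = 20*log10(R), so R = 10^(78/20) = 7943.28 m = 7.94 km

7.94 km


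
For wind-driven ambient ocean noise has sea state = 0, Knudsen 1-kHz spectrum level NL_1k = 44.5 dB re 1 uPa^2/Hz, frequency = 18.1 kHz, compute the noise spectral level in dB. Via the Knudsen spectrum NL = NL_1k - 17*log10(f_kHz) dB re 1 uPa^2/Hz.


NL = NL_1k - 17*log10(f_kHz) = 44.5 - 17*log10(18.1) = 44.5 - (21.38) = 23.12

23.12 dB


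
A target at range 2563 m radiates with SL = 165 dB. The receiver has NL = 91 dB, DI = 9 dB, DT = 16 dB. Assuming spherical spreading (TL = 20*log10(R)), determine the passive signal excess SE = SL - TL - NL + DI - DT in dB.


-1.17 dB


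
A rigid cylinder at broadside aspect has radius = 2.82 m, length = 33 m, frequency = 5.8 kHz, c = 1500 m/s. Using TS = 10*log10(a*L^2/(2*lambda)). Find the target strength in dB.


37.74 dB


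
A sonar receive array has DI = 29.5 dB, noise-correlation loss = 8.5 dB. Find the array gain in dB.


AG = DI - L_corr = 29.5 - 8.5 = 21.0

21.0 dB


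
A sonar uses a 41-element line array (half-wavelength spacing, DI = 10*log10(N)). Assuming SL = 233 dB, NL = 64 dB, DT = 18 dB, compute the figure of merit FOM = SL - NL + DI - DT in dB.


167.13 dB


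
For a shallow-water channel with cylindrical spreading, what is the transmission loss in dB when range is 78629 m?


TL = 10*log10(78629) = 48.96

48.96 dB


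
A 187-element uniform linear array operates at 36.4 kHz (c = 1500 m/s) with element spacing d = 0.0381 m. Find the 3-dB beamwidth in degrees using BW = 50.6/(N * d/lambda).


0.29 deg


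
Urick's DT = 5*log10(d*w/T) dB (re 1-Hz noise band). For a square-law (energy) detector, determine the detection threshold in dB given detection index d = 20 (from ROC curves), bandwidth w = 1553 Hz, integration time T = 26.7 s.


15.33 dB


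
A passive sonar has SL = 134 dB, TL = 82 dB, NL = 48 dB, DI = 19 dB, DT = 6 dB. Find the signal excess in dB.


SE = SL - TL - NL + DI - DT = 134 - 82 - 48 + 19 - 6 = 17

17 dB


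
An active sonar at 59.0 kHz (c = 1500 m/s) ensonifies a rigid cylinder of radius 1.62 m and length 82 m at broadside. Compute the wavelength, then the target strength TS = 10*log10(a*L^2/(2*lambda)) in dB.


Step 1: lambda = c/f = 1500/59000 = 0.02542 m
Step 2: TS = 10*log10(a*L^2/(2*lambda)) = 10*log10(1.62*82^2/(2*0.02542)) = 53.31

53.31 dB


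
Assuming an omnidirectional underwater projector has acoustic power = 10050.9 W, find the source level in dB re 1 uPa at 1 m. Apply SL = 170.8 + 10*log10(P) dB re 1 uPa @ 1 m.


210.82 dB


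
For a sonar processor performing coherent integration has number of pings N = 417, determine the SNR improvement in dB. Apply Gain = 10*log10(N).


26.2 dB


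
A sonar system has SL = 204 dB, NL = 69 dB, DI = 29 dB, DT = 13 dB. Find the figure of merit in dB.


151 dB


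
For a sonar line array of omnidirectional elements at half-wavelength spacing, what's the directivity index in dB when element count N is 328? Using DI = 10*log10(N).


DI = 10*log10(328) = 25.16

25.16 dB


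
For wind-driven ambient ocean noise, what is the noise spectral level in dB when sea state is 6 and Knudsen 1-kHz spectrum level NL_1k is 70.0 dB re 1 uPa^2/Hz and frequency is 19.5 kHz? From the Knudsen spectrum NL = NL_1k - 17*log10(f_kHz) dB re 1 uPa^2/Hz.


NL = NL_1k - 17*log10(f_kHz) = 70.0 - 17*log10(19.5) = 70.0 - (21.93) = 48.07

48.07 dB


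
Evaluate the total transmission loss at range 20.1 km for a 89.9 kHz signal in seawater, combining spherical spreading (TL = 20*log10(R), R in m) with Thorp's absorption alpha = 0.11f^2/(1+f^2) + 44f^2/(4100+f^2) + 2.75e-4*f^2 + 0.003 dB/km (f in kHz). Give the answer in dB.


Step 1 (Thorp): alpha = 0.11*8082.01/(1+8082.01) + 44*8082.01/(4100+8082.01) + 2.75e-4*8082.01 + 0.003 = 31.5268 dB/km
Step 2: TL_spread = 20*log10(20100) = 86.06 dB
Step 3: TL_abs = alpha*R = 31.5268 * 20.1 = 633.69 dB
Step 4: TL_total = 86.06 + 633.69 = 719.75

719.75 dB


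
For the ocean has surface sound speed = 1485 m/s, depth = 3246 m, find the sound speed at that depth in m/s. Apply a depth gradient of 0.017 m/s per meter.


c = 1485 + 0.017 * 3246 = 1540.182

1540.182 m/s


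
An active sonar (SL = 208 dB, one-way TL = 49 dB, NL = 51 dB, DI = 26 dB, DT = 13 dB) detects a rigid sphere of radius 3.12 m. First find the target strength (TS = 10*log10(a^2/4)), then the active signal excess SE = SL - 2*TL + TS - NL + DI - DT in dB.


Step 1: TS = 10*log10(3.12^2/4) = 3.86 dB
Step 2: SE = SL - 2*TL + TS - NL + DI - DT = 208 - 2*49 + (3.86) - 51 + 26 - 13 = 75.86

75.86 dB


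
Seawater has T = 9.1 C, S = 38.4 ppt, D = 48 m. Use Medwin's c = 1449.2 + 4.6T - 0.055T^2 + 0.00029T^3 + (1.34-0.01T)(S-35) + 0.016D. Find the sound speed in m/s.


c = 1449.2 + 4.6*9.1 - 0.055*9.1^2 + 0.00029*9.1^3 + (1.34 - 0.01*9.1)*(38.4 - 35) + 0.016*48 = 1491.74

1491.74 m/s


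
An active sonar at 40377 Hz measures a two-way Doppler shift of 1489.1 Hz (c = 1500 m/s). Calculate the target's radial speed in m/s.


From fd = 2*f*v/c, v = c*fd/(2*f) = 1500 * 1489.1 / (2*40377) = 27.66

27.66 m/s


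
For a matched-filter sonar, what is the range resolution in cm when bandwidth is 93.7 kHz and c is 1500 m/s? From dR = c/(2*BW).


dR = c/(2*BW) = 1500 / (2 * 93.7e3) = 0.008 m = 0.8 cm

0.8 cm


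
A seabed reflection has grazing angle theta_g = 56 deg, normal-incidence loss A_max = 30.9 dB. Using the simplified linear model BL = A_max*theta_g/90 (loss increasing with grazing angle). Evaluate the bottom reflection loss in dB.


BL = A_max * theta_g / 90 = 30.9 * 56 / 90 = 19.23

19.23 dB


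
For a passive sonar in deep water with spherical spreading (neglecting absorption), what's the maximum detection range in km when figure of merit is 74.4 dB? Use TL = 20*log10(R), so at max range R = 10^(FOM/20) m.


At max range FOM = TL, so 20*log10(R) = 74.4
R = 10^(74.4/20) = 5248.07 m = 5.25 km

5.25 km


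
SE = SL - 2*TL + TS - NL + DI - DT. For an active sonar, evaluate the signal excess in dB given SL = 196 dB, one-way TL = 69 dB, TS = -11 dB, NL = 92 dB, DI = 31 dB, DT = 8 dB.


SE = SL - 2*TL + TS - NL + DI - DT = 196 - 2*69 + (-11) - 92 + 31 - 8 = -22

-22 dB


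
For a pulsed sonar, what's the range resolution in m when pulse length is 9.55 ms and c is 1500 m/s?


dR = c*tau/2 = 1500 * 9.55e-3 / 2 = 7.1625

7.1625 m


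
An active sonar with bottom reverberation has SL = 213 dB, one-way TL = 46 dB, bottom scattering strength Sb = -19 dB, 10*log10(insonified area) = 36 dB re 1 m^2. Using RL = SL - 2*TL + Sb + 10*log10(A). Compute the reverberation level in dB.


RL = SL - 2*TL + Sb + 10*log10(A) = 213 - 2*46 + (-19) + 36 = 138

138 dB


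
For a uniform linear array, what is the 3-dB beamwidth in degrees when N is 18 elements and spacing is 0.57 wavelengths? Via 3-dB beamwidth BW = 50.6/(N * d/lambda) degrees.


BW = 50.6 / (18 * 0.57) = 50.6 / 10.26 = 4.93

4.93 deg


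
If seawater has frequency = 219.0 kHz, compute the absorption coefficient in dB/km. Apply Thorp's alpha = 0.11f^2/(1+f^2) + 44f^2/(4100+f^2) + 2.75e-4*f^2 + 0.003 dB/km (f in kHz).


53.837 dB/km


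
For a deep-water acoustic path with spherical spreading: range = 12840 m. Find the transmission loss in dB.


TL = 20*log10(12840) = 82.17

82.17 dB


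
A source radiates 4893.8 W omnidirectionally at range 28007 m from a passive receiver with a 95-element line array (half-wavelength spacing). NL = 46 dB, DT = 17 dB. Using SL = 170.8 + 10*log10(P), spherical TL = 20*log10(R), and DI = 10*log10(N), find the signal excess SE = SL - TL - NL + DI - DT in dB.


75.53 dB


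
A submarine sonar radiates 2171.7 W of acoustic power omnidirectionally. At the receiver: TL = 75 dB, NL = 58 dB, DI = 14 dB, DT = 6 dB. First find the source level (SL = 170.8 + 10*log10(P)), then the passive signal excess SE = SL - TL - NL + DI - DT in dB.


Step 1: SL = 170.8 + 10*log10(2171.7) = 204.17 dB
Step 2: SE = SL - TL - NL + DI - DT = 204.17 - 75 - 58 + 14 - 6 = 79.17

79.17 dB


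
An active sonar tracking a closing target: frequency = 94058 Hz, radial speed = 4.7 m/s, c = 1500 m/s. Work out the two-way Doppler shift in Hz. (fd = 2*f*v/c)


fd = 2*f*v/c = 2 * 94058 * 4.7 / 1500 = 589.43

589.43 Hz


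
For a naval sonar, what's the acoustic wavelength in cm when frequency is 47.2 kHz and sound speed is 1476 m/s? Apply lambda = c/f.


3.13 cm


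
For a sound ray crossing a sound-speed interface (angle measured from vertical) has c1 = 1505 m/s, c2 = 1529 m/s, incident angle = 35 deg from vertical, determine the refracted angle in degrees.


35.64 deg


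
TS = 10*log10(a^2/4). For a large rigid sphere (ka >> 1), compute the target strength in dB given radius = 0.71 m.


TS = 10*log10(0.71^2 / 4) = 10*log10(0.126025) = -9.0

-9.0 dB


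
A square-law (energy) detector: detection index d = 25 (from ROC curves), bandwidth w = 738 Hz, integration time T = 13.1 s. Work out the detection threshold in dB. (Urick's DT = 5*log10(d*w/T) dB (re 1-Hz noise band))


15.74 dB


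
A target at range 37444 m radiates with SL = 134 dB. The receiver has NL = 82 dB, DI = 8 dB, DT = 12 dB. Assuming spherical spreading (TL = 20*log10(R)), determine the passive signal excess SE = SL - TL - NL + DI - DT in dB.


-43.47 dB


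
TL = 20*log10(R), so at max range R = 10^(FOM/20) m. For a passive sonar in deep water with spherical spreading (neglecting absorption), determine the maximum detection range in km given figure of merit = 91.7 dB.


38.46 km


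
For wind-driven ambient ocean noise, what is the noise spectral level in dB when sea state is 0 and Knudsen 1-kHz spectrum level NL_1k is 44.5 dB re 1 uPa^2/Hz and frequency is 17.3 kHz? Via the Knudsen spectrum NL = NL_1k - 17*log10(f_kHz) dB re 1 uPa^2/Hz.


NL = NL_1k - 17*log10(f_kHz) = 44.5 - 17*log10(17.3) = 44.5 - (21.05) = 23.45

23.45 dB


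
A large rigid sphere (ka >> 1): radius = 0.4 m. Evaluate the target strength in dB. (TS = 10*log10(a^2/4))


-13.98 dB


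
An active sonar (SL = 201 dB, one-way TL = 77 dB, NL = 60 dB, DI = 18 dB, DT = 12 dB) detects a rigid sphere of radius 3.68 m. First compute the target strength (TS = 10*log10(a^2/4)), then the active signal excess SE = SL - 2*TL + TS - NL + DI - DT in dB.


Step 1: TS = 10*log10(3.68^2/4) = 5.3 dB
Step 2: SE = SL - 2*TL + TS - NL + DI - DT = 201 - 2*77 + (5.3) - 60 + 18 - 12 = -1.7

-1.7 dB


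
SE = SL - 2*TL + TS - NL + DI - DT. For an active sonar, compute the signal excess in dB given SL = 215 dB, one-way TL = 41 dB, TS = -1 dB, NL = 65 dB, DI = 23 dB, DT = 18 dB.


72 dB


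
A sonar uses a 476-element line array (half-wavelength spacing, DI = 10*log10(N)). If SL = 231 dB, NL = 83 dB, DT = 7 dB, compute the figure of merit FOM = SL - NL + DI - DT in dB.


167.78 dB


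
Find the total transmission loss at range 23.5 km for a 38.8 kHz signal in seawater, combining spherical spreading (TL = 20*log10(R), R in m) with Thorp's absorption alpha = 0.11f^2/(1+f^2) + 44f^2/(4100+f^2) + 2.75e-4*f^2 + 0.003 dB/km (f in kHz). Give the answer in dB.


Step 1 (Thorp): alpha = 0.11*1505.44/(1+1505.44) + 44*1505.44/(4100+1505.44) + 2.75e-4*1505.44 + 0.003 = 12.3439 dB/km
Step 2: TL_spread = 20*log10(23500) = 87.42 dB
Step 3: TL_abs = alpha*R = 12.3439 * 23.5 = 290.08 dB
Step 4: TL_total = 87.42 + 290.08 = 377.5

377.5 dB


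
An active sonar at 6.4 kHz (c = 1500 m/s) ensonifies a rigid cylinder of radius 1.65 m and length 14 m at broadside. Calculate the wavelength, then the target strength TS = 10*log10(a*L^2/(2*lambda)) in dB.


Step 1: lambda = c/f = 1500/6400 = 0.23438 m
Step 2: TS = 10*log10(a*L^2/(2*lambda)) = 10*log10(1.65*14^2/(2*0.23438)) = 28.39

28.39 dB


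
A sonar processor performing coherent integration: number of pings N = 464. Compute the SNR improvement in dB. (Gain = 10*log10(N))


26.67 dB


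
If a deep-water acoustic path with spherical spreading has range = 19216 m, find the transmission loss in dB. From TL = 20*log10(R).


TL = 20*log10(19216) = 85.67

85.67 dB


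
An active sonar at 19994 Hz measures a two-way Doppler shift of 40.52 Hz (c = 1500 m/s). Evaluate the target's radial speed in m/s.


From fd = 2*f*v/c, v = c*fd/(2*f) = 1500 * 40.52 / (2*19994) = 1.52

1.52 m/s


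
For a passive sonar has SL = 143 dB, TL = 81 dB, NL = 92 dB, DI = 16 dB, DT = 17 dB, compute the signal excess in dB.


-31 dB


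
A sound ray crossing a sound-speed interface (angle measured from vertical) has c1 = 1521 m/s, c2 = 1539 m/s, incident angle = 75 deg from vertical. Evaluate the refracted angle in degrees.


sin(theta2) = (c2/c1)*sin(theta1) = (1539/1521)*sin(75 deg) = 0.97736
theta2 = arcsin(0.97736) = 77.78

77.78 deg


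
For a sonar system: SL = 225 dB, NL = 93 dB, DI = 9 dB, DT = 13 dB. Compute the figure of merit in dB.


128 dB


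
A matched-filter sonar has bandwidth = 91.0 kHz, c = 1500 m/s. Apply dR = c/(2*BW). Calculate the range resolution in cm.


dR = c/(2*BW) = 1500 / (2 * 91.0e3) = 0.0082 m = 0.82 cm

0.82 cm


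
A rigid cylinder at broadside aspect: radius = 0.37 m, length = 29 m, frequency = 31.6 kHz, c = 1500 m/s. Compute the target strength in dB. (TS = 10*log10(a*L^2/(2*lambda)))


lambda = 1500/31600 = 0.04747 m
TS = 10*log10(0.37*29^2/(2*0.04747)) = 35.16

35.16 dB


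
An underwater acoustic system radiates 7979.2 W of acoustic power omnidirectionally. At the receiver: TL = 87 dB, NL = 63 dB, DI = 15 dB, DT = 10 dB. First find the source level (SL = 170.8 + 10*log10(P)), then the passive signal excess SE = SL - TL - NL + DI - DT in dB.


Step 1: SL = 170.8 + 10*log10(7979.2) = 209.82 dB
Step 2: SE = SL - TL - NL + DI - DT = 209.82 - 87 - 63 + 15 - 10 = 64.82

64.82 dB


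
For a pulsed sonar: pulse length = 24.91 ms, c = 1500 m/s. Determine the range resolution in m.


dR = c*tau/2 = 1500 * 24.91e-3 / 2 = 18.6825

18.6825 m


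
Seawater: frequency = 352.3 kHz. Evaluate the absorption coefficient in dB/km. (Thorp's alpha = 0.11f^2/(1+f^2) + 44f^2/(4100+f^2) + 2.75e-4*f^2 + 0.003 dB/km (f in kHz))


f^2 = 124115.29
alpha = 0.11*124115.29/(1+124115.29) + 44*124115.29/(4100+124115.29) + 2.75e-4*124115.29 + 0.003 = 76.838

76.838 dB/km


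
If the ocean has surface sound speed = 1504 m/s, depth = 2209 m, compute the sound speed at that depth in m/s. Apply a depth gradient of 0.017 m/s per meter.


c = 1504 + 0.017 * 2209 = 1541.553

1541.553 m/s


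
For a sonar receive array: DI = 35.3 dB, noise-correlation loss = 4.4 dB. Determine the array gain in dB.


AG = DI - L_corr = 35.3 - 4.4 = 30.9

30.9 dB


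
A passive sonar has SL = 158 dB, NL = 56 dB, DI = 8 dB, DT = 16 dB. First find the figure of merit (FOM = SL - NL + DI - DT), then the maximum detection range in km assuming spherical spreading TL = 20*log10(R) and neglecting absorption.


Step 1: FOM = SL - NL + DI - DT = 158 - 56 + 8 - 16 = 94 dB
Step 2: at max range FOM = TL = 20*log10(R), so R = 10^(94/20) = 50118.72 m = 50.12 km

50.12 km


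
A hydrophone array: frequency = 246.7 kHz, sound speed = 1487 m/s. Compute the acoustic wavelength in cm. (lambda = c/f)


lambda = c/f = 1487 / 246700 = 0.006 m = 0.6 cm

0.6 cm


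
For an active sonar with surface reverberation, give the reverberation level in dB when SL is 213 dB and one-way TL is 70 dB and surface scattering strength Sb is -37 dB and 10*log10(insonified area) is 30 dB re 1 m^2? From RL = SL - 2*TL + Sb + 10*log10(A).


66 dB


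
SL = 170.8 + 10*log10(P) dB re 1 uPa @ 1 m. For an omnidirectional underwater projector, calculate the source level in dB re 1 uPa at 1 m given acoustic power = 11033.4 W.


211.23 dB


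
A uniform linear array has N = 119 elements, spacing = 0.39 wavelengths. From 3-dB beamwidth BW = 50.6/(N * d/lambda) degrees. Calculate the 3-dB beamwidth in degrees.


1.09 deg


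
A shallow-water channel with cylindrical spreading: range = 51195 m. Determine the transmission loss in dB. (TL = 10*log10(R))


TL = 10*log10(51195) = 47.09

47.09 dB


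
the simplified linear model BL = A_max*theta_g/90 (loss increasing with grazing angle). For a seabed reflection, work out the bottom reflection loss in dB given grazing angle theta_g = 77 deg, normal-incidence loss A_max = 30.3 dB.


BL = A_max * theta_g / 90 = 30.3 * 77 / 90 = 25.92

25.92 dB


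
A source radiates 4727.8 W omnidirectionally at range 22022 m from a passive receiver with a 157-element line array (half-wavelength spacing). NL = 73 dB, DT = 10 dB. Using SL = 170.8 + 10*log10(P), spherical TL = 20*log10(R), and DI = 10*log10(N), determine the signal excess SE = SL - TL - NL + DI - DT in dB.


59.65 dB


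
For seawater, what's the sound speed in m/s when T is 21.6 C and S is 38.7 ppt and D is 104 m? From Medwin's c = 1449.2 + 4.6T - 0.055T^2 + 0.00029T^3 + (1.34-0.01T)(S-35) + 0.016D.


1531.64 m/s


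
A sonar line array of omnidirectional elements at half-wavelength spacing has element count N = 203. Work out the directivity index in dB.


DI = 10*log10(203) = 23.07

23.07 dB


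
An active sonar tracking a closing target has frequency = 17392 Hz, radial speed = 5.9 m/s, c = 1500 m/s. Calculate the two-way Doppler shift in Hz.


fd = 2*f*v/c = 2 * 17392 * 5.9 / 1500 = 136.82

136.82 Hz


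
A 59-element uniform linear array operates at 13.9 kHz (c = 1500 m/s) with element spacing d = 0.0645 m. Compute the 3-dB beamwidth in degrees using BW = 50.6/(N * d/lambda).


Step 1: lambda = 1500/13900 = 0.10791 m
Step 2: d/lambda = 0.0645/0.10791 = 0.5977
Step 3: BW = 50.6/(N * d/lambda) = 50.6/(59 * 0.5977) = 1.43

1.43 deg


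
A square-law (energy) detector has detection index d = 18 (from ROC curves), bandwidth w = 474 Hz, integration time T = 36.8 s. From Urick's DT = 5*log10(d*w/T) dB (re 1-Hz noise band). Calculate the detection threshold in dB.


DT = 5*log10(d*w/T) = 5*log10(18 * 474 / 36.8) = 5*log10(231.85) = 11.83

11.83 dB


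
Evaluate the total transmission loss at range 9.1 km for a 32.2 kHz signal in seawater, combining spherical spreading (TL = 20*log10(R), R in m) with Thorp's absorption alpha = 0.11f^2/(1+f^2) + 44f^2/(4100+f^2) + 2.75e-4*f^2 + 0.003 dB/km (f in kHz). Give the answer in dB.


Step 1 (Thorp): alpha = 0.11*1036.84/(1+1036.84) + 44*1036.84/(4100+1036.84) + 2.75e-4*1036.84 + 0.003 = 9.2792 dB/km
Step 2: TL_spread = 20*log10(9100) = 79.18 dB
Step 3: TL_abs = alpha*R = 9.2792 * 9.1 = 84.44 dB
Step 4: TL_total = 79.18 + 84.44 = 163.62

163.62 dB


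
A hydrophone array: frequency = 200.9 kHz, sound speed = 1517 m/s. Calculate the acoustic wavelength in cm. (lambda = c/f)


0.76 cm


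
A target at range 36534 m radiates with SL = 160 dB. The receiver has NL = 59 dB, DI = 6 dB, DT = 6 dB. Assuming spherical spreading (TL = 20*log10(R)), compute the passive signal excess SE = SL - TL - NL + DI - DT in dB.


9.75 dB


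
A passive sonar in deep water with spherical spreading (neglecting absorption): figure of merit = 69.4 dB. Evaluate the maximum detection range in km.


At max range FOM = TL, so 20*log10(R) = 69.4
R = 10^(69.4/20) = 2951.21 m = 2.95 km

2.95 km


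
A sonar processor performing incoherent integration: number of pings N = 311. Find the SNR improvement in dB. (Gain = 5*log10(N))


Gain = 5*log10(311) = 12.46

12.46 dB


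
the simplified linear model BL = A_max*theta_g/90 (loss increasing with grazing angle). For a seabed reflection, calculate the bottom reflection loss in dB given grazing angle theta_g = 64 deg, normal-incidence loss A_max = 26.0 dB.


18.49 dB


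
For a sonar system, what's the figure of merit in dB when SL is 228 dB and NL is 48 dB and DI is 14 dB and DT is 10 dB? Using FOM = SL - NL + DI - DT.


FOM = SL - NL + DI - DT = 228 - 48 + 14 - 10 = 184

184 dB


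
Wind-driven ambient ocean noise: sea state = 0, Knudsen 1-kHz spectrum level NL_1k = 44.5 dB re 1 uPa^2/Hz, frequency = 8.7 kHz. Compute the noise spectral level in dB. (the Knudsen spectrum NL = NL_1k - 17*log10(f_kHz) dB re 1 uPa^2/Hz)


NL = NL_1k - 17*log10(f_kHz) = 44.5 - 17*log10(8.7) = 44.5 - (15.97) = 28.53

28.53 dB


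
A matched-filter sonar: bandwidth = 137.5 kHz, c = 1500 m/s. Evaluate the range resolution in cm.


0.55 cm


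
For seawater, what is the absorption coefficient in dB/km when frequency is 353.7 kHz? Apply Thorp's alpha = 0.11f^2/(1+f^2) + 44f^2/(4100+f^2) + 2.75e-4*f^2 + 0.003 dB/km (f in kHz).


f^2 = 125103.69
alpha = 0.11*125103.69/(1+125103.69) + 44*125103.69/(4100+125103.69) + 2.75e-4*125103.69 + 0.003 = 77.12

77.12 dB/km


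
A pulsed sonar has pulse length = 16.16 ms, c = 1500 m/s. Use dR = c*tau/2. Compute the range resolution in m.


dR = c*tau/2 = 1500 * 16.16e-3 / 2 = 12.12

12.12 m


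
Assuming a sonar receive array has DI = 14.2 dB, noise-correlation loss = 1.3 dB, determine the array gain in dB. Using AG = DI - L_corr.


AG = DI - L_corr = 14.2 - 1.3 = 12.9

12.9 dB


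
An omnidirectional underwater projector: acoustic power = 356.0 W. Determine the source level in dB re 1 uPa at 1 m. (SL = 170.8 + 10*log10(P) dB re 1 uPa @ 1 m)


SL = 170.8 + 10*log10(356.0) = 170.8 + 25.51 = 196.31

196.31 dB


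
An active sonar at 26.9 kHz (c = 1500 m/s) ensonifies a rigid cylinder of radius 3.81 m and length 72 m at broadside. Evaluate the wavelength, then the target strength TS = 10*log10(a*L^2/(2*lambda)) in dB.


Step 1: lambda = c/f = 1500/26900 = 0.05576 m
Step 2: TS = 10*log10(a*L^2/(2*lambda)) = 10*log10(3.81*72^2/(2*0.05576)) = 52.48

52.48 dB


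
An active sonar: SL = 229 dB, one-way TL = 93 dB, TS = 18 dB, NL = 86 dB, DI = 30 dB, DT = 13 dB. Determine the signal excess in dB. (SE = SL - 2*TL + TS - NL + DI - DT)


-8 dB


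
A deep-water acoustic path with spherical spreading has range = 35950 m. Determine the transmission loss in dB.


TL = 20*log10(35950) = 91.11

91.11 dB
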